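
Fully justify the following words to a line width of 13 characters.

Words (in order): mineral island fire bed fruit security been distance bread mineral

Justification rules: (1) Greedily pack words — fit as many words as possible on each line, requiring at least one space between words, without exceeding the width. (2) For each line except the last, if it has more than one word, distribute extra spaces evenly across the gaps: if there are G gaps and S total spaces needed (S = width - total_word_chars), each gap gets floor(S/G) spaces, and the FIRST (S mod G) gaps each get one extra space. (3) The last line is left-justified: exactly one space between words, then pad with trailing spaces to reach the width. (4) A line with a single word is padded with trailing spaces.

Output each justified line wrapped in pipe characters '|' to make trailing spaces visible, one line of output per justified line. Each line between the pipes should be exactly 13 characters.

Line 1: ['mineral'] (min_width=7, slack=6)
Line 2: ['island', 'fire'] (min_width=11, slack=2)
Line 3: ['bed', 'fruit'] (min_width=9, slack=4)
Line 4: ['security', 'been'] (min_width=13, slack=0)
Line 5: ['distance'] (min_width=8, slack=5)
Line 6: ['bread', 'mineral'] (min_width=13, slack=0)

Answer: |mineral      |
|island   fire|
|bed     fruit|
|security been|
|distance     |
|bread mineral|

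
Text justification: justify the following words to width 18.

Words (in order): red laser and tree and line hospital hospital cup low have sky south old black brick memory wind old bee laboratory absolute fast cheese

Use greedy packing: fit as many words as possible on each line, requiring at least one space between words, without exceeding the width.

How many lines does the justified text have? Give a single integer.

Answer: 9

Derivation:
Line 1: ['red', 'laser', 'and', 'tree'] (min_width=18, slack=0)
Line 2: ['and', 'line', 'hospital'] (min_width=17, slack=1)
Line 3: ['hospital', 'cup', 'low'] (min_width=16, slack=2)
Line 4: ['have', 'sky', 'south', 'old'] (min_width=18, slack=0)
Line 5: ['black', 'brick', 'memory'] (min_width=18, slack=0)
Line 6: ['wind', 'old', 'bee'] (min_width=12, slack=6)
Line 7: ['laboratory'] (min_width=10, slack=8)
Line 8: ['absolute', 'fast'] (min_width=13, slack=5)
Line 9: ['cheese'] (min_width=6, slack=12)
Total lines: 9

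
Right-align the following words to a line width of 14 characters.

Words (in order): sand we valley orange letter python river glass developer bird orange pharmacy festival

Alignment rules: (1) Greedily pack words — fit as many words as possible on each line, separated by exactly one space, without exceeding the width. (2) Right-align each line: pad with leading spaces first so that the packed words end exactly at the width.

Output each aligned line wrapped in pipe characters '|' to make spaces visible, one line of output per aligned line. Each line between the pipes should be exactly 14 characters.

Line 1: ['sand', 'we', 'valley'] (min_width=14, slack=0)
Line 2: ['orange', 'letter'] (min_width=13, slack=1)
Line 3: ['python', 'river'] (min_width=12, slack=2)
Line 4: ['glass'] (min_width=5, slack=9)
Line 5: ['developer', 'bird'] (min_width=14, slack=0)
Line 6: ['orange'] (min_width=6, slack=8)
Line 7: ['pharmacy'] (min_width=8, slack=6)
Line 8: ['festival'] (min_width=8, slack=6)

Answer: |sand we valley|
| orange letter|
|  python river|
|         glass|
|developer bird|
|        orange|
|      pharmacy|
|      festival|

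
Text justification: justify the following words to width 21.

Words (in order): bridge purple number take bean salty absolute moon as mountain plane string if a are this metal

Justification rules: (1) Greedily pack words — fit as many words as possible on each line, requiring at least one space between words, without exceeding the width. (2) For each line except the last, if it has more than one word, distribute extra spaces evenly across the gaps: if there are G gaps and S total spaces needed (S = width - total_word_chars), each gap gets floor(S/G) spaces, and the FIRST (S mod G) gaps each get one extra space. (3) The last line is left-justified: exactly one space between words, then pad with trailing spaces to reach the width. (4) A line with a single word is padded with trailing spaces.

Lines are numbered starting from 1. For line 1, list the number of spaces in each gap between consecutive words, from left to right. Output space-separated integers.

Answer: 2 1

Derivation:
Line 1: ['bridge', 'purple', 'number'] (min_width=20, slack=1)
Line 2: ['take', 'bean', 'salty'] (min_width=15, slack=6)
Line 3: ['absolute', 'moon', 'as'] (min_width=16, slack=5)
Line 4: ['mountain', 'plane', 'string'] (min_width=21, slack=0)
Line 5: ['if', 'a', 'are', 'this', 'metal'] (min_width=19, slack=2)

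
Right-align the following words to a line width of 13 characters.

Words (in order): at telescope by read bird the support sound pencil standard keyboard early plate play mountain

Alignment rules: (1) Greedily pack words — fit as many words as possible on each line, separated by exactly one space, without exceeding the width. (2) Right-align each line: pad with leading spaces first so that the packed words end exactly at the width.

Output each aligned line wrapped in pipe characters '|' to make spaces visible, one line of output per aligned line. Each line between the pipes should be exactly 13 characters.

Answer: | at telescope|
| by read bird|
|  the support|
| sound pencil|
|     standard|
|     keyboard|
|  early plate|
|play mountain|

Derivation:
Line 1: ['at', 'telescope'] (min_width=12, slack=1)
Line 2: ['by', 'read', 'bird'] (min_width=12, slack=1)
Line 3: ['the', 'support'] (min_width=11, slack=2)
Line 4: ['sound', 'pencil'] (min_width=12, slack=1)
Line 5: ['standard'] (min_width=8, slack=5)
Line 6: ['keyboard'] (min_width=8, slack=5)
Line 7: ['early', 'plate'] (min_width=11, slack=2)
Line 8: ['play', 'mountain'] (min_width=13, slack=0)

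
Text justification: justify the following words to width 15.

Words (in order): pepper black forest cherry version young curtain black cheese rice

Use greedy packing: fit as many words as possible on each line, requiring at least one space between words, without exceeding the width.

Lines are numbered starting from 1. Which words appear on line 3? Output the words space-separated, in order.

Line 1: ['pepper', 'black'] (min_width=12, slack=3)
Line 2: ['forest', 'cherry'] (min_width=13, slack=2)
Line 3: ['version', 'young'] (min_width=13, slack=2)
Line 4: ['curtain', 'black'] (min_width=13, slack=2)
Line 5: ['cheese', 'rice'] (min_width=11, slack=4)

Answer: version young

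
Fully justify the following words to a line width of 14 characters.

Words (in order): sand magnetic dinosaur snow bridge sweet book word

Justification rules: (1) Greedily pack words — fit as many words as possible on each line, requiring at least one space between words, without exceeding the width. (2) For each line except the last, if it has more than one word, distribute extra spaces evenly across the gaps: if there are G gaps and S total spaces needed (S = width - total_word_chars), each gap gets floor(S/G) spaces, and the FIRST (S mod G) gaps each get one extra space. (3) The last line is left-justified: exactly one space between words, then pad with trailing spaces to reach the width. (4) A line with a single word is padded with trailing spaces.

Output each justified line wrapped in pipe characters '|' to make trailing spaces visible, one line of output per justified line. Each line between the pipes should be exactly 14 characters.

Answer: |sand  magnetic|
|dinosaur  snow|
|bridge   sweet|
|book word     |

Derivation:
Line 1: ['sand', 'magnetic'] (min_width=13, slack=1)
Line 2: ['dinosaur', 'snow'] (min_width=13, slack=1)
Line 3: ['bridge', 'sweet'] (min_width=12, slack=2)
Line 4: ['book', 'word'] (min_width=9, slack=5)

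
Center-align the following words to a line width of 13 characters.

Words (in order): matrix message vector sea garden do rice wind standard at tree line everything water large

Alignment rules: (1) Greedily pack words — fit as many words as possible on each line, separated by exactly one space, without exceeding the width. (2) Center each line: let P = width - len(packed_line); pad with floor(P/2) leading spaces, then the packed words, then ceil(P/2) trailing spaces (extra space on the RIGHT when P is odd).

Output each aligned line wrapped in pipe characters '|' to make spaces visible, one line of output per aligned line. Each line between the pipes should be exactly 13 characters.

Line 1: ['matrix'] (min_width=6, slack=7)
Line 2: ['message'] (min_width=7, slack=6)
Line 3: ['vector', 'sea'] (min_width=10, slack=3)
Line 4: ['garden', 'do'] (min_width=9, slack=4)
Line 5: ['rice', 'wind'] (min_width=9, slack=4)
Line 6: ['standard', 'at'] (min_width=11, slack=2)
Line 7: ['tree', 'line'] (min_width=9, slack=4)
Line 8: ['everything'] (min_width=10, slack=3)
Line 9: ['water', 'large'] (min_width=11, slack=2)

Answer: |   matrix    |
|   message   |
| vector sea  |
|  garden do  |
|  rice wind  |
| standard at |
|  tree line  |
| everything  |
| water large |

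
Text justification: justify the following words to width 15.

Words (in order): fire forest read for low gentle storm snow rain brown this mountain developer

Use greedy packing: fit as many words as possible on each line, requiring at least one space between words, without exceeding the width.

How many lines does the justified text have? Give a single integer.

Line 1: ['fire', 'forest'] (min_width=11, slack=4)
Line 2: ['read', 'for', 'low'] (min_width=12, slack=3)
Line 3: ['gentle', 'storm'] (min_width=12, slack=3)
Line 4: ['snow', 'rain', 'brown'] (min_width=15, slack=0)
Line 5: ['this', 'mountain'] (min_width=13, slack=2)
Line 6: ['developer'] (min_width=9, slack=6)
Total lines: 6

Answer: 6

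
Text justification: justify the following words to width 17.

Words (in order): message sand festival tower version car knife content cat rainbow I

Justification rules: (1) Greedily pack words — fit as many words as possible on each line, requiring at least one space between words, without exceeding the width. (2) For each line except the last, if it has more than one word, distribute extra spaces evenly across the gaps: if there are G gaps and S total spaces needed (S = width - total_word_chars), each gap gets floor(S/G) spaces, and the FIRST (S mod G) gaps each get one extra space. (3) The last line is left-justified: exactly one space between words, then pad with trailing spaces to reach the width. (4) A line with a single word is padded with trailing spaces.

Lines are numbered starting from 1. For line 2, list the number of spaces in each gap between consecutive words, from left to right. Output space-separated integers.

Line 1: ['message', 'sand'] (min_width=12, slack=5)
Line 2: ['festival', 'tower'] (min_width=14, slack=3)
Line 3: ['version', 'car', 'knife'] (min_width=17, slack=0)
Line 4: ['content', 'cat'] (min_width=11, slack=6)
Line 5: ['rainbow', 'I'] (min_width=9, slack=8)

Answer: 4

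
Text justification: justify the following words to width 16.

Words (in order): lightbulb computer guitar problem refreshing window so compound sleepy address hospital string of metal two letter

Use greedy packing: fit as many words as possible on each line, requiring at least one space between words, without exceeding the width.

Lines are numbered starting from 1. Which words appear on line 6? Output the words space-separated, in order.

Line 1: ['lightbulb'] (min_width=9, slack=7)
Line 2: ['computer', 'guitar'] (min_width=15, slack=1)
Line 3: ['problem'] (min_width=7, slack=9)
Line 4: ['refreshing'] (min_width=10, slack=6)
Line 5: ['window', 'so'] (min_width=9, slack=7)
Line 6: ['compound', 'sleepy'] (min_width=15, slack=1)
Line 7: ['address', 'hospital'] (min_width=16, slack=0)
Line 8: ['string', 'of', 'metal'] (min_width=15, slack=1)
Line 9: ['two', 'letter'] (min_width=10, slack=6)

Answer: compound sleepy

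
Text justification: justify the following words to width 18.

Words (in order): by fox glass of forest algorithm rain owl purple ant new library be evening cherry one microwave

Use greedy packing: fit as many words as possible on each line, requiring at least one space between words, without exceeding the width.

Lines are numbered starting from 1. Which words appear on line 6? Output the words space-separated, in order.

Line 1: ['by', 'fox', 'glass', 'of'] (min_width=15, slack=3)
Line 2: ['forest', 'algorithm'] (min_width=16, slack=2)
Line 3: ['rain', 'owl', 'purple'] (min_width=15, slack=3)
Line 4: ['ant', 'new', 'library', 'be'] (min_width=18, slack=0)
Line 5: ['evening', 'cherry', 'one'] (min_width=18, slack=0)
Line 6: ['microwave'] (min_width=9, slack=9)

Answer: microwave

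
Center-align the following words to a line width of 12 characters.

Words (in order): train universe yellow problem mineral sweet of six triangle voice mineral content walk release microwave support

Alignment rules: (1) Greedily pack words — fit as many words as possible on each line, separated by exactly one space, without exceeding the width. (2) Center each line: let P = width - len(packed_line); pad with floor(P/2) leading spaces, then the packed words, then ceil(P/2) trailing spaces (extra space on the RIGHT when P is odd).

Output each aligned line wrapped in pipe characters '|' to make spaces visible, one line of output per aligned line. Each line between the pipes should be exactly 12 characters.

Answer: |   train    |
|  universe  |
|   yellow   |
|  problem   |
|  mineral   |
|sweet of six|
|  triangle  |
|   voice    |
|  mineral   |
|content walk|
|  release   |
| microwave  |
|  support   |

Derivation:
Line 1: ['train'] (min_width=5, slack=7)
Line 2: ['universe'] (min_width=8, slack=4)
Line 3: ['yellow'] (min_width=6, slack=6)
Line 4: ['problem'] (min_width=7, slack=5)
Line 5: ['mineral'] (min_width=7, slack=5)
Line 6: ['sweet', 'of', 'six'] (min_width=12, slack=0)
Line 7: ['triangle'] (min_width=8, slack=4)
Line 8: ['voice'] (min_width=5, slack=7)
Line 9: ['mineral'] (min_width=7, slack=5)
Line 10: ['content', 'walk'] (min_width=12, slack=0)
Line 11: ['release'] (min_width=7, slack=5)
Line 12: ['microwave'] (min_width=9, slack=3)
Line 13: ['support'] (min_width=7, slack=5)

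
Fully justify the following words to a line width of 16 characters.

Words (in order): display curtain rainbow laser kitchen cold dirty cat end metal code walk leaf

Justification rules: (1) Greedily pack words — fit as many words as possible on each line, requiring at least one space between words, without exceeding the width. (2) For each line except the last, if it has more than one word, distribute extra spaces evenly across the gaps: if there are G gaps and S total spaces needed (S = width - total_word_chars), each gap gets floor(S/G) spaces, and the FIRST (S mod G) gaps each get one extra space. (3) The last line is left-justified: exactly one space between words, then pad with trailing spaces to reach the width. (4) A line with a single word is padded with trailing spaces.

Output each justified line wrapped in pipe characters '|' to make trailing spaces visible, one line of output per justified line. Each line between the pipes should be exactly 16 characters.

Answer: |display  curtain|
|rainbow    laser|
|kitchen     cold|
|dirty   cat  end|
|metal  code walk|
|leaf            |

Derivation:
Line 1: ['display', 'curtain'] (min_width=15, slack=1)
Line 2: ['rainbow', 'laser'] (min_width=13, slack=3)
Line 3: ['kitchen', 'cold'] (min_width=12, slack=4)
Line 4: ['dirty', 'cat', 'end'] (min_width=13, slack=3)
Line 5: ['metal', 'code', 'walk'] (min_width=15, slack=1)
Line 6: ['leaf'] (min_width=4, slack=12)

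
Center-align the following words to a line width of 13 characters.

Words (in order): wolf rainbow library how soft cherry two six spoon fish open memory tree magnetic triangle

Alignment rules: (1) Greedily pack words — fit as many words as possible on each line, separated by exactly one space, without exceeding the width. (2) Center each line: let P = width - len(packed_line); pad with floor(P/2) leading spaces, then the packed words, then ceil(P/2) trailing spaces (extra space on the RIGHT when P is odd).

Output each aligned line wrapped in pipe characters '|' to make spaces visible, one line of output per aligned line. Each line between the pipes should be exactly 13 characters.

Line 1: ['wolf', 'rainbow'] (min_width=12, slack=1)
Line 2: ['library', 'how'] (min_width=11, slack=2)
Line 3: ['soft', 'cherry'] (min_width=11, slack=2)
Line 4: ['two', 'six', 'spoon'] (min_width=13, slack=0)
Line 5: ['fish', 'open'] (min_width=9, slack=4)
Line 6: ['memory', 'tree'] (min_width=11, slack=2)
Line 7: ['magnetic'] (min_width=8, slack=5)
Line 8: ['triangle'] (min_width=8, slack=5)

Answer: |wolf rainbow |
| library how |
| soft cherry |
|two six spoon|
|  fish open  |
| memory tree |
|  magnetic   |
|  triangle   |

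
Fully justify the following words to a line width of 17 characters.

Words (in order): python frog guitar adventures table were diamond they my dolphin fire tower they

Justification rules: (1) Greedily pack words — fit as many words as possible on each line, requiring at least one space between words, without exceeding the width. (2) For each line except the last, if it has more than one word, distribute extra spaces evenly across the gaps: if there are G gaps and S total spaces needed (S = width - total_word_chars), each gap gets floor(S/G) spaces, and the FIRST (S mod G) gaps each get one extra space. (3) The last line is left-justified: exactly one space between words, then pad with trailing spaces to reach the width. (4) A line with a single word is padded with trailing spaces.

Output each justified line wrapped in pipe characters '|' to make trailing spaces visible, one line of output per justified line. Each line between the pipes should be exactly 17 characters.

Answer: |python       frog|
|guitar adventures|
|table        were|
|diamond  they  my|
|dolphin      fire|
|tower they       |

Derivation:
Line 1: ['python', 'frog'] (min_width=11, slack=6)
Line 2: ['guitar', 'adventures'] (min_width=17, slack=0)
Line 3: ['table', 'were'] (min_width=10, slack=7)
Line 4: ['diamond', 'they', 'my'] (min_width=15, slack=2)
Line 5: ['dolphin', 'fire'] (min_width=12, slack=5)
Line 6: ['tower', 'they'] (min_width=10, slack=7)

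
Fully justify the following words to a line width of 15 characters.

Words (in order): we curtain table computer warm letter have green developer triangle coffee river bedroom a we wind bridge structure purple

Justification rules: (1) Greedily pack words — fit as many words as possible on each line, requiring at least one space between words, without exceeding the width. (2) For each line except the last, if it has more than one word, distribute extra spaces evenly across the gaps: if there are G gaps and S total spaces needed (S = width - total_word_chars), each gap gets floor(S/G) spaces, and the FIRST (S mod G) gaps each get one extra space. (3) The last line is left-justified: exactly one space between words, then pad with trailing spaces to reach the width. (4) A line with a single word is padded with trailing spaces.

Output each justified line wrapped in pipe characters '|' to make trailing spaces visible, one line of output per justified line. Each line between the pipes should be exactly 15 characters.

Line 1: ['we', 'curtain'] (min_width=10, slack=5)
Line 2: ['table', 'computer'] (min_width=14, slack=1)
Line 3: ['warm', 'letter'] (min_width=11, slack=4)
Line 4: ['have', 'green'] (min_width=10, slack=5)
Line 5: ['developer'] (min_width=9, slack=6)
Line 6: ['triangle', 'coffee'] (min_width=15, slack=0)
Line 7: ['river', 'bedroom', 'a'] (min_width=15, slack=0)
Line 8: ['we', 'wind', 'bridge'] (min_width=14, slack=1)
Line 9: ['structure'] (min_width=9, slack=6)
Line 10: ['purple'] (min_width=6, slack=9)

Answer: |we      curtain|
|table  computer|
|warm     letter|
|have      green|
|developer      |
|triangle coffee|
|river bedroom a|
|we  wind bridge|
|structure      |
|purple         |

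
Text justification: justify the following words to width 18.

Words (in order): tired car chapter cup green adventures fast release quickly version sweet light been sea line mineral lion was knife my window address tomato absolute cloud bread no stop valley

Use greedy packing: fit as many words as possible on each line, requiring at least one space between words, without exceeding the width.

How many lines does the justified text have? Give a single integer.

Line 1: ['tired', 'car', 'chapter'] (min_width=17, slack=1)
Line 2: ['cup', 'green'] (min_width=9, slack=9)
Line 3: ['adventures', 'fast'] (min_width=15, slack=3)
Line 4: ['release', 'quickly'] (min_width=15, slack=3)
Line 5: ['version', 'sweet'] (min_width=13, slack=5)
Line 6: ['light', 'been', 'sea'] (min_width=14, slack=4)
Line 7: ['line', 'mineral', 'lion'] (min_width=17, slack=1)
Line 8: ['was', 'knife', 'my'] (min_width=12, slack=6)
Line 9: ['window', 'address'] (min_width=14, slack=4)
Line 10: ['tomato', 'absolute'] (min_width=15, slack=3)
Line 11: ['cloud', 'bread', 'no'] (min_width=14, slack=4)
Line 12: ['stop', 'valley'] (min_width=11, slack=7)
Total lines: 12

Answer: 12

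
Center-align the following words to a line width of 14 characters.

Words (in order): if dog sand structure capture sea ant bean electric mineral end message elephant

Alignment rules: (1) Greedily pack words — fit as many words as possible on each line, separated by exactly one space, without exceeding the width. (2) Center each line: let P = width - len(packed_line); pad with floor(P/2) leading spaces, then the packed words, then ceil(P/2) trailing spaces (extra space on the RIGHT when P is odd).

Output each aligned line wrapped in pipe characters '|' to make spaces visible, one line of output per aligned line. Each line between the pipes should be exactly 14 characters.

Answer: | if dog sand  |
|  structure   |
| capture sea  |
|   ant bean   |
|   electric   |
| mineral end  |
|   message    |
|   elephant   |

Derivation:
Line 1: ['if', 'dog', 'sand'] (min_width=11, slack=3)
Line 2: ['structure'] (min_width=9, slack=5)
Line 3: ['capture', 'sea'] (min_width=11, slack=3)
Line 4: ['ant', 'bean'] (min_width=8, slack=6)
Line 5: ['electric'] (min_width=8, slack=6)
Line 6: ['mineral', 'end'] (min_width=11, slack=3)
Line 7: ['message'] (min_width=7, slack=7)
Line 8: ['elephant'] (min_width=8, slack=6)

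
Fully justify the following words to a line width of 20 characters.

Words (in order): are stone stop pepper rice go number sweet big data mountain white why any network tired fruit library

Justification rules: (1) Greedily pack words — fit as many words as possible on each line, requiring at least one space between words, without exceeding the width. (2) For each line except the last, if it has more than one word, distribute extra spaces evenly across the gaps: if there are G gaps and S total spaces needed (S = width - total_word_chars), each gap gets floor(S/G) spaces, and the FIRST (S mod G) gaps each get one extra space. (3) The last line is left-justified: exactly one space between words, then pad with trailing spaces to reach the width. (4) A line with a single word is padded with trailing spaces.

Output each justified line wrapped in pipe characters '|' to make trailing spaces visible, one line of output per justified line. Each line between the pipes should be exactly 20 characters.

Answer: |are    stone    stop|
|pepper    rice    go|
|number   sweet   big|
|data  mountain white|
|why    any   network|
|tired fruit library |

Derivation:
Line 1: ['are', 'stone', 'stop'] (min_width=14, slack=6)
Line 2: ['pepper', 'rice', 'go'] (min_width=14, slack=6)
Line 3: ['number', 'sweet', 'big'] (min_width=16, slack=4)
Line 4: ['data', 'mountain', 'white'] (min_width=19, slack=1)
Line 5: ['why', 'any', 'network'] (min_width=15, slack=5)
Line 6: ['tired', 'fruit', 'library'] (min_width=19, slack=1)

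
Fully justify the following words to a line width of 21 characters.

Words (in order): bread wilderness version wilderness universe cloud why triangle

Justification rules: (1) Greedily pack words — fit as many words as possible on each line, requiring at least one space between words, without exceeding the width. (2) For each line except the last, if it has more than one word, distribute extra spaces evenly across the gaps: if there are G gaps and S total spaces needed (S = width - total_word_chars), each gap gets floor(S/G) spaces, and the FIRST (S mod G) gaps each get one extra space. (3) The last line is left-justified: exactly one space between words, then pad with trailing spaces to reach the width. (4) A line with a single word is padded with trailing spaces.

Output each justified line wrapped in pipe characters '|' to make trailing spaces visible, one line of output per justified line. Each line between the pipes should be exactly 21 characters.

Line 1: ['bread', 'wilderness'] (min_width=16, slack=5)
Line 2: ['version', 'wilderness'] (min_width=18, slack=3)
Line 3: ['universe', 'cloud', 'why'] (min_width=18, slack=3)
Line 4: ['triangle'] (min_width=8, slack=13)

Answer: |bread      wilderness|
|version    wilderness|
|universe   cloud  why|
|triangle             |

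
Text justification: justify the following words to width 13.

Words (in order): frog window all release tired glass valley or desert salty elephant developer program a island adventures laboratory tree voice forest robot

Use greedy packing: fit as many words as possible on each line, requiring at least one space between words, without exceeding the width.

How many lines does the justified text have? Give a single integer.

Line 1: ['frog', 'window'] (min_width=11, slack=2)
Line 2: ['all', 'release'] (min_width=11, slack=2)
Line 3: ['tired', 'glass'] (min_width=11, slack=2)
Line 4: ['valley', 'or'] (min_width=9, slack=4)
Line 5: ['desert', 'salty'] (min_width=12, slack=1)
Line 6: ['elephant'] (min_width=8, slack=5)
Line 7: ['developer'] (min_width=9, slack=4)
Line 8: ['program', 'a'] (min_width=9, slack=4)
Line 9: ['island'] (min_width=6, slack=7)
Line 10: ['adventures'] (min_width=10, slack=3)
Line 11: ['laboratory'] (min_width=10, slack=3)
Line 12: ['tree', 'voice'] (min_width=10, slack=3)
Line 13: ['forest', 'robot'] (min_width=12, slack=1)
Total lines: 13

Answer: 13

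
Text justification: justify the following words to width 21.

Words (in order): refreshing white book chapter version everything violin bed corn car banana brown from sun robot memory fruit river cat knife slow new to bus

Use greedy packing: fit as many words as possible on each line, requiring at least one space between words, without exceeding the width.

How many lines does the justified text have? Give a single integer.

Answer: 7

Derivation:
Line 1: ['refreshing', 'white', 'book'] (min_width=21, slack=0)
Line 2: ['chapter', 'version'] (min_width=15, slack=6)
Line 3: ['everything', 'violin', 'bed'] (min_width=21, slack=0)
Line 4: ['corn', 'car', 'banana', 'brown'] (min_width=21, slack=0)
Line 5: ['from', 'sun', 'robot', 'memory'] (min_width=21, slack=0)
Line 6: ['fruit', 'river', 'cat', 'knife'] (min_width=21, slack=0)
Line 7: ['slow', 'new', 'to', 'bus'] (min_width=15, slack=6)
Total lines: 7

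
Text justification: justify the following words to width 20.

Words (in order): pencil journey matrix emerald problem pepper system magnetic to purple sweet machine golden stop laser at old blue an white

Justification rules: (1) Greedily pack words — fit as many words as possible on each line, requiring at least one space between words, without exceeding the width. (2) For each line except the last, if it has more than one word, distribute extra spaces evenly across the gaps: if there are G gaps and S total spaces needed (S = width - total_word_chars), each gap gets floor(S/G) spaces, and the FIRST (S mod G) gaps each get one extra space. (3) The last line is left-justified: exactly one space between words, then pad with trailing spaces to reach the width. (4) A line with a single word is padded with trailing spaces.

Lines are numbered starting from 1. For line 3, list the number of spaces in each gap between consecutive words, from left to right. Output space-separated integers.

Line 1: ['pencil', 'journey'] (min_width=14, slack=6)
Line 2: ['matrix', 'emerald'] (min_width=14, slack=6)
Line 3: ['problem', 'pepper'] (min_width=14, slack=6)
Line 4: ['system', 'magnetic', 'to'] (min_width=18, slack=2)
Line 5: ['purple', 'sweet', 'machine'] (min_width=20, slack=0)
Line 6: ['golden', 'stop', 'laser', 'at'] (min_width=20, slack=0)
Line 7: ['old', 'blue', 'an', 'white'] (min_width=17, slack=3)

Answer: 7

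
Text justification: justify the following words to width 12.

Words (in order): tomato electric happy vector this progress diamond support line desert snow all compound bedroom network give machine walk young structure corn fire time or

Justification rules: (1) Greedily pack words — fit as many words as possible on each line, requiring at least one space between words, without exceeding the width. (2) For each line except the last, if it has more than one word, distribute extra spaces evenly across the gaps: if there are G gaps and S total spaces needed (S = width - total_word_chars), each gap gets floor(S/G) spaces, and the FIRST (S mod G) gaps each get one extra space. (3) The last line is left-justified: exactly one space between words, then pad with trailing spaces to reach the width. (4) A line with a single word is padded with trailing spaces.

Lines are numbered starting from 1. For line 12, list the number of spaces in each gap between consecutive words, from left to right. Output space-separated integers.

Line 1: ['tomato'] (min_width=6, slack=6)
Line 2: ['electric'] (min_width=8, slack=4)
Line 3: ['happy', 'vector'] (min_width=12, slack=0)
Line 4: ['this'] (min_width=4, slack=8)
Line 5: ['progress'] (min_width=8, slack=4)
Line 6: ['diamond'] (min_width=7, slack=5)
Line 7: ['support', 'line'] (min_width=12, slack=0)
Line 8: ['desert', 'snow'] (min_width=11, slack=1)
Line 9: ['all', 'compound'] (min_width=12, slack=0)
Line 10: ['bedroom'] (min_width=7, slack=5)
Line 11: ['network', 'give'] (min_width=12, slack=0)
Line 12: ['machine', 'walk'] (min_width=12, slack=0)
Line 13: ['young'] (min_width=5, slack=7)
Line 14: ['structure'] (min_width=9, slack=3)
Line 15: ['corn', 'fire'] (min_width=9, slack=3)
Line 16: ['time', 'or'] (min_width=7, slack=5)

Answer: 1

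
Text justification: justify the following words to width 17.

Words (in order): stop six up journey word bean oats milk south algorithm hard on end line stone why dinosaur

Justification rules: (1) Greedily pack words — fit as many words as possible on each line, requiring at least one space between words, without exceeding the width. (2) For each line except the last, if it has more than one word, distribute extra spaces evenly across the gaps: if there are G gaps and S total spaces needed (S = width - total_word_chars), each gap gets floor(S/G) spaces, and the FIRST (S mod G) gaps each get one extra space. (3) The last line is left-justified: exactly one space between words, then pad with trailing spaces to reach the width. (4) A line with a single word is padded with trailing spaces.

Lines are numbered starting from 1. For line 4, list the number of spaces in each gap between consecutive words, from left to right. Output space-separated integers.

Answer: 1 1

Derivation:
Line 1: ['stop', 'six', 'up'] (min_width=11, slack=6)
Line 2: ['journey', 'word', 'bean'] (min_width=17, slack=0)
Line 3: ['oats', 'milk', 'south'] (min_width=15, slack=2)
Line 4: ['algorithm', 'hard', 'on'] (min_width=17, slack=0)
Line 5: ['end', 'line', 'stone'] (min_width=14, slack=3)
Line 6: ['why', 'dinosaur'] (min_width=12, slack=5)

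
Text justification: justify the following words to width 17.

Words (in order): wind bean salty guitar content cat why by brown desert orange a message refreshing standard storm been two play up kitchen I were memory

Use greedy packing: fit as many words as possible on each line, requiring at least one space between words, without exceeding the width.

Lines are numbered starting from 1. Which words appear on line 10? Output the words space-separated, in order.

Answer: memory

Derivation:
Line 1: ['wind', 'bean', 'salty'] (min_width=15, slack=2)
Line 2: ['guitar', 'content'] (min_width=14, slack=3)
Line 3: ['cat', 'why', 'by', 'brown'] (min_width=16, slack=1)
Line 4: ['desert', 'orange', 'a'] (min_width=15, slack=2)
Line 5: ['message'] (min_width=7, slack=10)
Line 6: ['refreshing'] (min_width=10, slack=7)
Line 7: ['standard', 'storm'] (min_width=14, slack=3)
Line 8: ['been', 'two', 'play', 'up'] (min_width=16, slack=1)
Line 9: ['kitchen', 'I', 'were'] (min_width=14, slack=3)
Line 10: ['memory'] (min_width=6, slack=11)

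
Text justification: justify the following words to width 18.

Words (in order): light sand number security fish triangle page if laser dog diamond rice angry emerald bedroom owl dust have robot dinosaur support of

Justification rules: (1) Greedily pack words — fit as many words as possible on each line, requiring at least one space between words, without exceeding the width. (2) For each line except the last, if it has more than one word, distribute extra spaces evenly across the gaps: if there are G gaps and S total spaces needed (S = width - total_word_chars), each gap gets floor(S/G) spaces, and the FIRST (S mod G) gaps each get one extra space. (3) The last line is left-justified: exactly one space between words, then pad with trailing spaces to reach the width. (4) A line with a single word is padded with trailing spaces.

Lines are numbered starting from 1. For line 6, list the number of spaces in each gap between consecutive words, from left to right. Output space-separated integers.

Line 1: ['light', 'sand', 'number'] (min_width=17, slack=1)
Line 2: ['security', 'fish'] (min_width=13, slack=5)
Line 3: ['triangle', 'page', 'if'] (min_width=16, slack=2)
Line 4: ['laser', 'dog', 'diamond'] (min_width=17, slack=1)
Line 5: ['rice', 'angry', 'emerald'] (min_width=18, slack=0)
Line 6: ['bedroom', 'owl', 'dust'] (min_width=16, slack=2)
Line 7: ['have', 'robot'] (min_width=10, slack=8)
Line 8: ['dinosaur', 'support'] (min_width=16, slack=2)
Line 9: ['of'] (min_width=2, slack=16)

Answer: 2 2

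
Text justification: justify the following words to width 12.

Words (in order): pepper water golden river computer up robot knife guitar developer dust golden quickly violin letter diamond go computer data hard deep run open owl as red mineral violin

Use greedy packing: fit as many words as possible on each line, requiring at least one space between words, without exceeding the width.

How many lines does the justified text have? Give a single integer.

Line 1: ['pepper', 'water'] (min_width=12, slack=0)
Line 2: ['golden', 'river'] (min_width=12, slack=0)
Line 3: ['computer', 'up'] (min_width=11, slack=1)
Line 4: ['robot', 'knife'] (min_width=11, slack=1)
Line 5: ['guitar'] (min_width=6, slack=6)
Line 6: ['developer'] (min_width=9, slack=3)
Line 7: ['dust', 'golden'] (min_width=11, slack=1)
Line 8: ['quickly'] (min_width=7, slack=5)
Line 9: ['violin'] (min_width=6, slack=6)
Line 10: ['letter'] (min_width=6, slack=6)
Line 11: ['diamond', 'go'] (min_width=10, slack=2)
Line 12: ['computer'] (min_width=8, slack=4)
Line 13: ['data', 'hard'] (min_width=9, slack=3)
Line 14: ['deep', 'run'] (min_width=8, slack=4)
Line 15: ['open', 'owl', 'as'] (min_width=11, slack=1)
Line 16: ['red', 'mineral'] (min_width=11, slack=1)
Line 17: ['violin'] (min_width=6, slack=6)
Total lines: 17

Answer: 17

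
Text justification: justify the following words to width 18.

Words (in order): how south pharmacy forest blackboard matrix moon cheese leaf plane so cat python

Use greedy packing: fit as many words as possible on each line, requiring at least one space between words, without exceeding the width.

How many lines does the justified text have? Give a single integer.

Answer: 5

Derivation:
Line 1: ['how', 'south', 'pharmacy'] (min_width=18, slack=0)
Line 2: ['forest', 'blackboard'] (min_width=17, slack=1)
Line 3: ['matrix', 'moon', 'cheese'] (min_width=18, slack=0)
Line 4: ['leaf', 'plane', 'so', 'cat'] (min_width=17, slack=1)
Line 5: ['python'] (min_width=6, slack=12)
Total lines: 5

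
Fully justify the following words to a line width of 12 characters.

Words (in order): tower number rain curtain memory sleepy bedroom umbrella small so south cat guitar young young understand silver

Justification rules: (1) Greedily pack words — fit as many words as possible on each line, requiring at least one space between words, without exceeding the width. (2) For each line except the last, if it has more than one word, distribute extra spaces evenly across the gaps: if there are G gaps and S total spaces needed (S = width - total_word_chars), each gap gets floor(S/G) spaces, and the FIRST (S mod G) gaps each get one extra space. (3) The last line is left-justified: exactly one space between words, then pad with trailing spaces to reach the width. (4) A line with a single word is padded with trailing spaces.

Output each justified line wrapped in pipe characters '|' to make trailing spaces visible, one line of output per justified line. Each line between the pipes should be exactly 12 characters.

Answer: |tower number|
|rain curtain|
|memory      |
|sleepy      |
|bedroom     |
|umbrella    |
|small     so|
|south    cat|
|guitar young|
|young       |
|understand  |
|silver      |

Derivation:
Line 1: ['tower', 'number'] (min_width=12, slack=0)
Line 2: ['rain', 'curtain'] (min_width=12, slack=0)
Line 3: ['memory'] (min_width=6, slack=6)
Line 4: ['sleepy'] (min_width=6, slack=6)
Line 5: ['bedroom'] (min_width=7, slack=5)
Line 6: ['umbrella'] (min_width=8, slack=4)
Line 7: ['small', 'so'] (min_width=8, slack=4)
Line 8: ['south', 'cat'] (min_width=9, slack=3)
Line 9: ['guitar', 'young'] (min_width=12, slack=0)
Line 10: ['young'] (min_width=5, slack=7)
Line 11: ['understand'] (min_width=10, slack=2)
Line 12: ['silver'] (min_width=6, slack=6)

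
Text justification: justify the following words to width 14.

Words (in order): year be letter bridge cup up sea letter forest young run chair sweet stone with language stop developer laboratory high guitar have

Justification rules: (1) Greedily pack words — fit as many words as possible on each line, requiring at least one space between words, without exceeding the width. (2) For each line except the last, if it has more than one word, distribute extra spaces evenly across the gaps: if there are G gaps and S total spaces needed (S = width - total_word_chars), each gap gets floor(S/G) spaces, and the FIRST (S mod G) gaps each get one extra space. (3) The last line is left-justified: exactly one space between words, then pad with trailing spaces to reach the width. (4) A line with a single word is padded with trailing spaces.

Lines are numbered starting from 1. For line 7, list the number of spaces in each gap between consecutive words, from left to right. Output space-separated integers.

Line 1: ['year', 'be', 'letter'] (min_width=14, slack=0)
Line 2: ['bridge', 'cup', 'up'] (min_width=13, slack=1)
Line 3: ['sea', 'letter'] (min_width=10, slack=4)
Line 4: ['forest', 'young'] (min_width=12, slack=2)
Line 5: ['run', 'chair'] (min_width=9, slack=5)
Line 6: ['sweet', 'stone'] (min_width=11, slack=3)
Line 7: ['with', 'language'] (min_width=13, slack=1)
Line 8: ['stop', 'developer'] (min_width=14, slack=0)
Line 9: ['laboratory'] (min_width=10, slack=4)
Line 10: ['high', 'guitar'] (min_width=11, slack=3)
Line 11: ['have'] (min_width=4, slack=10)

Answer: 2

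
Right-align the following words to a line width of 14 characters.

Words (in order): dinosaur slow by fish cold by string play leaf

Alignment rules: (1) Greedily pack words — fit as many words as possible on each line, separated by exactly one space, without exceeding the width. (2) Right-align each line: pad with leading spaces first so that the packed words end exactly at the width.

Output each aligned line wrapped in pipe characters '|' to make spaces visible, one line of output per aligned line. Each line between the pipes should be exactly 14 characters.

Answer: | dinosaur slow|
|  by fish cold|
|by string play|
|          leaf|

Derivation:
Line 1: ['dinosaur', 'slow'] (min_width=13, slack=1)
Line 2: ['by', 'fish', 'cold'] (min_width=12, slack=2)
Line 3: ['by', 'string', 'play'] (min_width=14, slack=0)
Line 4: ['leaf'] (min_width=4, slack=10)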